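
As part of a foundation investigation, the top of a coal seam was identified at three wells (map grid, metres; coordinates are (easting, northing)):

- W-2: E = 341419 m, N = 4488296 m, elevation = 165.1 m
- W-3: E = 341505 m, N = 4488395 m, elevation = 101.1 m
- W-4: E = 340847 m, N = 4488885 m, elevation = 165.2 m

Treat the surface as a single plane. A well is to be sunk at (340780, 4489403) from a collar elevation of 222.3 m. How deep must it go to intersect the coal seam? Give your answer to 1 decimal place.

Two edge vectors: W-2→W-3 = (86, 99, -64), W-2→W-4 = (-572, 589, 0.1).
Normal n = (W-2→W-3) × (W-2→W-4) = (37705.9, 36599.4, 107282).
So ∂z/∂E = −n_x/n_z = −0.351465297 and ∂z/∂N = −n_y/n_z = −0.341151358.
Intercept c from W-2: 165.1 + 119996.93 + 1531188.28 = 1651350.31.
At (340780, 4489403): z_contact = −119772.34 − 1531565.93 + 1651350.31 = 12.03 m.
Depth below ground = 222.3 − 12.03 = 210.3 m.

210.3 m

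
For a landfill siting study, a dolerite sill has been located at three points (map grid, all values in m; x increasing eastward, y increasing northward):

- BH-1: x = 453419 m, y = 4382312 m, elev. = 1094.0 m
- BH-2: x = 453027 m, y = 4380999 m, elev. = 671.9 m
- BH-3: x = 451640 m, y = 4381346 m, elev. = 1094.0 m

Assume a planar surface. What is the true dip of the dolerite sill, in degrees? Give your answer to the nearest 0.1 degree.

Let the plane be z = a·x + b·y + c.
BH-2−BH-1: −392a − 1313b = −422.1;  BH-3−BH-1: −1779a − 966b = 0.
Solving gives a = −0.20834, b = 0.38368.
Gradient magnitude |∇z| = √(a² + b²) = √(0.04340 + 0.14721) = 0.43659.
True dip = arctan(0.43659) = 23.6°, dipping toward SSE (azimuth ≈ 151°).

23.6°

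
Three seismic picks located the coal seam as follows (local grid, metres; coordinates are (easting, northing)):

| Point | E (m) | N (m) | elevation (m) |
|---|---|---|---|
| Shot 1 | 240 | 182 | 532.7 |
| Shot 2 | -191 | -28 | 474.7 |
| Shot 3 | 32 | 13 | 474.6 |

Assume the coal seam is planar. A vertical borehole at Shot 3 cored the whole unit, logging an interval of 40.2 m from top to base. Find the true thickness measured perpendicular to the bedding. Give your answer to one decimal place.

36.6 m

Let the plane be z = a·E + b·N + c.
Shot 2−Shot 1: −431a − 210b = −58;  Shot 3−Shot 1: −208a − 169b = −58.1.
Solving gives a = −0.08227, b = 0.44505.
|∇z| = √(a²+b²) = 0.45259, so dip δ = arctan(0.45259) = 24.35°.
True thickness = vertical thickness × cos δ = 40.2 × cos 24.35° = 36.6 m.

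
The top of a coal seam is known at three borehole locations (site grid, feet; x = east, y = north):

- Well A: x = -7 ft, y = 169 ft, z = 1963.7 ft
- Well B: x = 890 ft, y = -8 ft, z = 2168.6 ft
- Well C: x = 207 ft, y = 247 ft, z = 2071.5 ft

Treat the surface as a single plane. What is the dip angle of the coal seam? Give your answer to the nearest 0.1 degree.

30.5°

Let the plane be z = a·x + b·y + c.
Well B−Well A: 897a − 177b = 204.9;  Well C−Well A: 214a + 78b = 107.8.
Solving gives a = 0.32513, b = 0.49004.
Gradient magnitude |∇z| = √(a² + b²) = √(0.10571 + 0.24014) = 0.58809.
True dip = arctan(0.58809) = 30.5°, dipping toward SSW (azimuth ≈ 214°).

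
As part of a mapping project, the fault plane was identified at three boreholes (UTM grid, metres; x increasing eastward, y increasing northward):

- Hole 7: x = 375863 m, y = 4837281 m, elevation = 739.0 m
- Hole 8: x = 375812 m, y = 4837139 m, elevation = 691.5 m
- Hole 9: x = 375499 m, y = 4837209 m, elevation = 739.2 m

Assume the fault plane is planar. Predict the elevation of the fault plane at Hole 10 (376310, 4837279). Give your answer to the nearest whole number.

Let the plane be z = a·x + b·y + c.
Hole 8−Hole 7: −51a − 142b = −47.5;  Hole 9−Hole 7: −364a − 72b = 0.2.
Solving gives a = −0.07181773, b = 0.36030073.
Then c = 739 − a·375863 − b·4837281 = −1715143.26.
At (376310, 4837279): z = −27025.7 + 1742875.2 − 1715143.26 = 706.2 m.

706 m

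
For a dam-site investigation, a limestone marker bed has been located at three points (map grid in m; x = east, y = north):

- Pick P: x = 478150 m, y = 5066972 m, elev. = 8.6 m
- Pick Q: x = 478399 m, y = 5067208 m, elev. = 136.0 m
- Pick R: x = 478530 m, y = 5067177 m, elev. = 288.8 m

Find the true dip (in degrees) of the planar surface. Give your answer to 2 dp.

49.57°

Two edge vectors: Pick P→Pick Q = (249, 236, 127.4), Pick P→Pick R = (380, 205, 280.2).
Normal n = (Pick P→Pick Q) × (Pick P→Pick R) = (40010.2, -21357.8, -38635).
So ∂z/∂x = −n_x/n_z = 1.03559 and ∂z/∂y = −n_y/n_z = −0.55281.
Gradient magnitude |∇z| = √(a² + b²) = √(1.07246 + 0.30560) = 1.17391.
True dip = arctan(1.17391) = 49.57°, dipping toward WNW (azimuth ≈ 298°).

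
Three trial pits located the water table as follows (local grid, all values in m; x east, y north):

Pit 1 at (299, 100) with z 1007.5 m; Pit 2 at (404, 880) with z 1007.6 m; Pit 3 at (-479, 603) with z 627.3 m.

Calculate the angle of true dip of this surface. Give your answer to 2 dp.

24.40°

Let the plane be z = a·x + b·y + c.
Pit 2−Pit 1: 105a + 780b = 0.1;  Pit 3−Pit 1: −778a + 503b = −380.2.
Solving gives a = 0.44964, b = −0.06040.
Gradient magnitude |∇z| = √(a² + b²) = √(0.20217 + 0.00365) = 0.45368.
True dip = arctan(0.45368) = 24.40°, dipping toward W (azimuth ≈ 278°).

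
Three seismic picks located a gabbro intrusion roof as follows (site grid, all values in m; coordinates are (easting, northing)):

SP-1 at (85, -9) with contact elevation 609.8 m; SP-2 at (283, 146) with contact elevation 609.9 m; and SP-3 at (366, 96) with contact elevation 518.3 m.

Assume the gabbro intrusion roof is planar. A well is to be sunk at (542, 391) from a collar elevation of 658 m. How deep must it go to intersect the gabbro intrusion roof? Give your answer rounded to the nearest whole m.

14 m

Two edge vectors: SP-1→SP-2 = (198, 155, 0.1), SP-1→SP-3 = (281, 105, -91.5).
Normal n = (SP-1→SP-2) × (SP-1→SP-3) = (-14193, 18145.1, -22765).
So ∂z/∂E = −n_x/n_z = −0.62346 and ∂z/∂N = −n_y/n_z = 0.79706.
Intercept c from SP-1: 609.8 + 52.99 + 7.17 = 669.97.
At (542, 391): z_contact = −337.9 + 311.7 + 669.97 = 643.7 m.
Depth below ground = 658 − 643.7 = 14 m.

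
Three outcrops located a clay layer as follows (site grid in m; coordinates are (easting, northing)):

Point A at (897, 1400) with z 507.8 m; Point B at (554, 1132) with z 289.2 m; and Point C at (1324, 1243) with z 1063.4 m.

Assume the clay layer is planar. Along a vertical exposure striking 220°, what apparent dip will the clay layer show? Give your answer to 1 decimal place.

14.4°

Let the plane be z = a·E + b·N + c.
Point B−Point A: −343a − 268b = −218.6;  Point C−Point A: 427a − 157b = 555.6.
Solving gives a = 1.08874, b = −0.57775.
Unit vector along 220° is (sin 220°, cos 220°) = (-0.6428, -0.7660).
Slope in that direction = a·(-0.6428) + b·(-0.7660) = −0.25724.
Apparent dip = arctan|0.25724| = 14.4° (true dip is 50.9°, so apparent ≤ true as expected).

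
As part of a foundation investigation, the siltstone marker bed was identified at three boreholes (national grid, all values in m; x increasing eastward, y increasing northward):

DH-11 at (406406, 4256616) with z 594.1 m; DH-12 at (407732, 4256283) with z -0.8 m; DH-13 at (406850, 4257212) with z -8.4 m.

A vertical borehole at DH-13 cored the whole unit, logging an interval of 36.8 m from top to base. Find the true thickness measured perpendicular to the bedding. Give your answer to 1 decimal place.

Two edge vectors: DH-11→DH-12 = (1326, -333, -594.9), DH-11→DH-13 = (444, 596, -602.5).
Normal n = (DH-11→DH-12) × (DH-11→DH-13) = (555192.9, 534779.4, 938148).
So ∂z/∂x = −n_x/n_z = −0.59180 and ∂z/∂y = −n_y/n_z = −0.57004.
|∇z| = √(a²+b²) = 0.82168, so dip δ = arctan(0.82168) = 39.41°.
True thickness = vertical thickness × cos δ = 36.8 × cos 39.41° = 28.4 m.

28.4 m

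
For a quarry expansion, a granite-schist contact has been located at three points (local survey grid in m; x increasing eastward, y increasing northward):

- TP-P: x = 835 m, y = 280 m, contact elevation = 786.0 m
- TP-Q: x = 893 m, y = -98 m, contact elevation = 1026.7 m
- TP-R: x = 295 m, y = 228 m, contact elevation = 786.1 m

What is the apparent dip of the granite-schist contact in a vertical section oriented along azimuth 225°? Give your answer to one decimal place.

Two edge vectors: TP-P→TP-Q = (58, -378, 240.7), TP-P→TP-R = (-540, -52, 0.1).
Normal n = (TP-P→TP-Q) × (TP-P→TP-R) = (12478.6, -129983.8, -207136).
So ∂z/∂x = −n_x/n_z = 0.06024 and ∂z/∂y = −n_y/n_z = −0.62753.
Unit vector along 225° is (sin 225°, cos 225°) = (-0.7071, -0.7071).
Slope in that direction = a·(-0.7071) + b·(-0.7071) = 0.40113.
Apparent dip = arctan|0.40113| = 21.9° (true dip is 32.2°, so apparent ≤ true as expected).

21.9°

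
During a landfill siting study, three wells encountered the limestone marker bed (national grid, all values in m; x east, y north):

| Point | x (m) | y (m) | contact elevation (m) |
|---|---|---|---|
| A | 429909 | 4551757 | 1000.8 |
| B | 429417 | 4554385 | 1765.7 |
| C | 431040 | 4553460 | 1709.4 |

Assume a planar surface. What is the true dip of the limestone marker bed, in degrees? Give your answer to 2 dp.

19.33°

Two edge vectors: A→B = (-492, 2628, 764.9), A→C = (1131, 1703, 708.6).
Normal n = (A→B) × (A→C) = (559576.1, 1213733.1, -3810144).
So ∂z/∂x = −n_x/n_z = 0.14686 and ∂z/∂y = −n_y/n_z = 0.31855.
Gradient magnitude |∇z| = √(a² + b²) = √(0.02157 + 0.10148) = 0.35078.
True dip = arctan(0.35078) = 19.33°, dipping toward SSW (azimuth ≈ 205°).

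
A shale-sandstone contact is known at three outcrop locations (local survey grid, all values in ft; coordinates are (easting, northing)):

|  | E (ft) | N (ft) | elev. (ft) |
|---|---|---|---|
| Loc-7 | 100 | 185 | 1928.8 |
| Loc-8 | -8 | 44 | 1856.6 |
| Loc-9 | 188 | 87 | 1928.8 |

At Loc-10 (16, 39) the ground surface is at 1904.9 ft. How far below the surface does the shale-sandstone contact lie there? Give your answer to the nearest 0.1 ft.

Let the plane be z = a·E + b·N + c.
Loc-8−Loc-7: −108a − 141b = −72.2;  Loc-9−Loc-7: 88a − 98b = 0.
Solving gives a = 0.30774, b = 0.27634.
Then c = 1928.8 − a·100 − b·185 = 1846.90.
At (16, 39): z_contact = 4.92 + 10.78 + 1846.90 = 1862.60 ft.
Depth below ground = 1904.9 − 1862.60 = 42.3 ft.

42.3 ft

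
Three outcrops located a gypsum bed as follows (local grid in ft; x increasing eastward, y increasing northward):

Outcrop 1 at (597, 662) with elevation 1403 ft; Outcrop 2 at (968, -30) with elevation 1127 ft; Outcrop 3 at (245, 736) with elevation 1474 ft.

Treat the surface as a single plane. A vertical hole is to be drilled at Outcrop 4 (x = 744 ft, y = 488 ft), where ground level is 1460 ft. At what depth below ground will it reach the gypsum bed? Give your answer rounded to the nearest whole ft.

134 ft

Two edge vectors: Outcrop 1→Outcrop 2 = (371, -692, -276), Outcrop 1→Outcrop 3 = (-352, 74, 71).
Normal n = (Outcrop 1→Outcrop 2) × (Outcrop 1→Outcrop 3) = (-28708, 70811, -216130).
So ∂z/∂x = −n_x/n_z = −0.13283 and ∂z/∂y = −n_y/n_z = 0.32763.
Intercept c from Outcrop 1: 1403 + 79.30 − 216.89 = 1265.41.
At (744, 488): z_contact = −98.8 + 159.9 + 1265.41 = 1326.5 ft.
Depth below ground = 1460 − 1326.5 = 134 ft.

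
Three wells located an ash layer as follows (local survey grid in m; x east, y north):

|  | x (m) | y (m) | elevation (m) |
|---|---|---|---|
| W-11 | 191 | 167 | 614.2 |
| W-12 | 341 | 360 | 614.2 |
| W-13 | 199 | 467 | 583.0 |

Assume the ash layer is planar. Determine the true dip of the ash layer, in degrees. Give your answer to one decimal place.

Two edge vectors: W-11→W-12 = (150, 193, 0), W-11→W-13 = (8, 300, -31.2).
Normal n = (W-11→W-12) × (W-11→W-13) = (-6021.6, 4680, 43456).
So ∂z/∂x = −n_x/n_z = 0.13857 and ∂z/∂y = −n_y/n_z = −0.10770.
Gradient magnitude |∇z| = √(a² + b²) = √(0.01920 + 0.01160) = 0.17550.
True dip = arctan(0.17550) = 10.0°, dipping toward NW (azimuth ≈ 308°).

10.0°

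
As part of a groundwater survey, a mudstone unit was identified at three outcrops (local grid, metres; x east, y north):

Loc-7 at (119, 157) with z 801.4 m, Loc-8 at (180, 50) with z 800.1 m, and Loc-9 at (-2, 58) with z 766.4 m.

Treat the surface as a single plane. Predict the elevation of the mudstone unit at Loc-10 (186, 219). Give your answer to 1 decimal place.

Two edge vectors: Loc-7→Loc-8 = (61, -107, -1.3), Loc-7→Loc-9 = (-121, -99, -35).
Normal n = (Loc-7→Loc-8) × (Loc-7→Loc-9) = (3616.3, 2292.3, -18986).
So ∂z/∂x = −n_x/n_z = 0.19047 and ∂z/∂y = −n_y/n_z = 0.12074.
Intercept c from Loc-7: 801.4 − 22.67 − 18.96 = 759.78.
At (186, 219): z = 35.4 + 26.4 + 759.78 = 821.6 m.

821.6 m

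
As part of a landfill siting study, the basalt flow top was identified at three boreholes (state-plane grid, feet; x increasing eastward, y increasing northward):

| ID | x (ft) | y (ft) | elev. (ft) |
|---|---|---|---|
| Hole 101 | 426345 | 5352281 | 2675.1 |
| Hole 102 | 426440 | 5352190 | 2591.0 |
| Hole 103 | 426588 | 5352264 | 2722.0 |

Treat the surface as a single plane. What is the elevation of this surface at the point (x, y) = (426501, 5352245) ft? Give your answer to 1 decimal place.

Two edge vectors: Hole 101→Hole 102 = (95, -91, -84.1), Hole 101→Hole 103 = (243, -17, 46.9).
Normal n = (Hole 101→Hole 102) × (Hole 101→Hole 103) = (-5697.6, -24891.8, 20498).
So ∂z/∂x = −n_x/n_z = 0.277958825 and ∂z/∂y = −n_y/n_z = 1.214352620.
Intercept c from Hole 101: 2675.1 − 118506.36 − 6499556.45 = −6615387.71.
At (426501, 5352245): z = 118549.7 + 6499512.7 − 6615387.71 = 2674.7 ft.

2674.7 ft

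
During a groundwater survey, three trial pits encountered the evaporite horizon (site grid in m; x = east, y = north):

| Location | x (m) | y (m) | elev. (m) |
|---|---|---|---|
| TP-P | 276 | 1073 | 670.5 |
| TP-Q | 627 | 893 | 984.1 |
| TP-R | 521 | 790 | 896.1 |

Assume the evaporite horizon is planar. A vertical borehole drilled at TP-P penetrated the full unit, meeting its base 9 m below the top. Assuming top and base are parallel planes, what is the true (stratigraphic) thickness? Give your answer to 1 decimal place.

6.8 m

Two edge vectors: TP-P→TP-Q = (351, -180, 313.6), TP-P→TP-R = (245, -283, 225.6).
Normal n = (TP-P→TP-Q) × (TP-P→TP-R) = (48140.8, -2353.6, -55233).
So ∂z/∂x = −n_x/n_z = 0.87159 and ∂z/∂y = −n_y/n_z = −0.04261.
|∇z| = √(a²+b²) = 0.87264, so dip δ = arctan(0.87264) = 41.11°.
True thickness = vertical thickness × cos δ = 9 × cos 41.11° = 6.8 m.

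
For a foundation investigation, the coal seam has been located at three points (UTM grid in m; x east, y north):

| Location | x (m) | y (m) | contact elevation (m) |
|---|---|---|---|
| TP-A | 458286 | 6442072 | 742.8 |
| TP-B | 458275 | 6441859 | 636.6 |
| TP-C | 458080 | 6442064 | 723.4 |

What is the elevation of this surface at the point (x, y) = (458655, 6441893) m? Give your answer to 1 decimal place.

681.9 m

Let the plane be z = a·x + b·y + c.
TP-B−TP-A: −11a − 213b = −106.2;  TP-C−TP-A: −206a − 8b = −19.4.
Solving gives a = 0.074962320, b = 0.494720256.
Then c = 742.8 − a·458286 − b·6442072 = −3220634.89.
At (458655, 6441893): z = 34381.8 + 3186935.0 − 3220634.89 = 681.9 m.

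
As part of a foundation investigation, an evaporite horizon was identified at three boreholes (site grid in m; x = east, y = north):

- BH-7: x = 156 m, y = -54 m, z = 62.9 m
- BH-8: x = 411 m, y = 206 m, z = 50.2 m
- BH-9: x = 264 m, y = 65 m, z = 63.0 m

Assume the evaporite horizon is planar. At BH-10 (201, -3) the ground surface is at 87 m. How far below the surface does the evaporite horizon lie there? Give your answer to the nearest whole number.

23 m

Two edge vectors: BH-7→BH-8 = (255, 260, -12.7), BH-7→BH-9 = (108, 119, 0.1).
Normal n = (BH-7→BH-8) × (BH-7→BH-9) = (1537.3, -1397.1, 2265).
So ∂z/∂x = −n_x/n_z = −0.67872 and ∂z/∂y = −n_y/n_z = 0.61682.
Intercept c from BH-7: 62.9 + 105.88 + 33.31 = 202.09.
At (201, -3): z_contact = −136.4 − 1.9 + 202.09 = 63.8 m.
Depth below ground = 87 − 63.8 = 23 m.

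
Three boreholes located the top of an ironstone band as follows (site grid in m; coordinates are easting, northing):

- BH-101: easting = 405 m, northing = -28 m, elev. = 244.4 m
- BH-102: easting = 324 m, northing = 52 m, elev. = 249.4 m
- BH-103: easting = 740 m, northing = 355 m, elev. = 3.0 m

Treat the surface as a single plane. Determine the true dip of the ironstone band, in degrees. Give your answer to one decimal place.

Two edge vectors: BH-101→BH-102 = (-81, 80, 5), BH-101→BH-103 = (335, 383, -241.4).
Normal n = (BH-101→BH-102) × (BH-101→BH-103) = (-21227, -17878.4, -57823).
So ∂z/∂easting = −n_x/n_z = −0.36710 and ∂z/∂northing = −n_y/n_z = −0.30919.
Gradient magnitude |∇z| = √(a² + b²) = √(0.13476 + 0.09560) = 0.47996.
True dip = arctan(0.47996) = 25.6°, dipping toward NE (azimuth ≈ 050°).

25.6°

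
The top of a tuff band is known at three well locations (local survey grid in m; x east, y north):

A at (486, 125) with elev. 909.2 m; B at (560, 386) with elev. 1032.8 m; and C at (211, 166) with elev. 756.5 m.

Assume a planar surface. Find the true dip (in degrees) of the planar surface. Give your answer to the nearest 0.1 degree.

Let the plane be z = a·x + b·y + c.
B−A: 74a + 261b = 123.6;  C−A: −275a + 41b = −152.7.
Solving gives a = 0.60049, b = 0.30331.
Gradient magnitude |∇z| = √(a² + b²) = √(0.36059 + 0.09200) = 0.67275.
True dip = arctan(0.67275) = 33.9°, dipping toward WSW (azimuth ≈ 243°).

33.9°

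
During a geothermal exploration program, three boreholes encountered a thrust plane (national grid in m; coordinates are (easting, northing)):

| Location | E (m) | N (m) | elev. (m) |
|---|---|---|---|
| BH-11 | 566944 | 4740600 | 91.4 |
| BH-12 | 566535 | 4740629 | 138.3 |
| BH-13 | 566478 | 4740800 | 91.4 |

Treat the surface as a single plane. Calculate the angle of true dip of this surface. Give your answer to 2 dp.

19.20°

Let the plane be z = a·E + b·N + c.
BH-12−BH-11: −409a + 29b = 46.9;  BH-13−BH-11: −466a + 200b = 0.
Solving gives a = −0.13736, b = −0.32006.
Gradient magnitude |∇z| = √(a² + b²) = √(0.01887 + 0.10244) = 0.34829.
True dip = arctan(0.34829) = 19.20°, dipping toward NNE (azimuth ≈ 023°).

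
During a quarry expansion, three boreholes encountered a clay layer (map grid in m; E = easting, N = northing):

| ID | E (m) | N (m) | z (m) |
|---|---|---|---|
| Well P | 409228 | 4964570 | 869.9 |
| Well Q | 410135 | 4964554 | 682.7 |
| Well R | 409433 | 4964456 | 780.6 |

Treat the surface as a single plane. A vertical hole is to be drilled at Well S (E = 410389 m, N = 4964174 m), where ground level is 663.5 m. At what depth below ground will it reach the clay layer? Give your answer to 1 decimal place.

Two edge vectors: Well P→Well Q = (907, -16, -187.2), Well P→Well R = (205, -114, -89.3).
Normal n = (Well P→Well Q) × (Well P→Well R) = (-19912, 42619.1, -100118).
So ∂z/∂E = −n_x/n_z = −0.198885315 and ∂z/∂N = −n_y/n_z = 0.425688687.
Intercept c from Well P: 869.9 + 81389.44 − 2113361.29 = −2031101.95.
At (410389, 4964174): z_contact = −81620.35 + 2113192.71 − 2031101.95 = 470.42 m.
Depth below ground = 663.5 − 470.42 = 193.1 m.

193.1 m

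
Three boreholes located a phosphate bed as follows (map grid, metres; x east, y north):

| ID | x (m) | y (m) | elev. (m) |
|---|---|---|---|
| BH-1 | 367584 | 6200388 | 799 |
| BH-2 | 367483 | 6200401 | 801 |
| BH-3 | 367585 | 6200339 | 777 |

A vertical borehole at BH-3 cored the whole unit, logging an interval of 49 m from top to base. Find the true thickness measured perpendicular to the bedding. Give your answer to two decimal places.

44.66 m

Two edge vectors: BH-1→BH-2 = (-101, 13, 2), BH-1→BH-3 = (1, -49, -22).
Normal n = (BH-1→BH-2) × (BH-1→BH-3) = (-188, -2220, 4936).
So ∂z/∂x = −n_x/n_z = 0.03809 and ∂z/∂y = −n_y/n_z = 0.44976.
|∇z| = √(a²+b²) = 0.45137, so dip δ = arctan(0.45137) = 24.29°.
True thickness = vertical thickness × cos δ = 49 × cos 24.29° = 44.66 m.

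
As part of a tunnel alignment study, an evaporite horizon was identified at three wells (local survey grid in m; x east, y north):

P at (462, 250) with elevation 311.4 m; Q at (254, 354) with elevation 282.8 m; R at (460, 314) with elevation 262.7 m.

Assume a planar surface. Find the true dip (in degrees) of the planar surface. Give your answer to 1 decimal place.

Two edge vectors: P→Q = (-208, 104, -28.6), P→R = (-2, 64, -48.7).
Normal n = (P→Q) × (P→R) = (-3234.4, -10072.4, -13104).
So ∂z/∂x = −n_x/n_z = −0.24683 and ∂z/∂y = −n_y/n_z = −0.76865.
Gradient magnitude |∇z| = √(a² + b²) = √(0.06092 + 0.59082) = 0.80731.
True dip = arctan(0.80731) = 38.9°, dipping toward NNE (azimuth ≈ 018°).

38.9°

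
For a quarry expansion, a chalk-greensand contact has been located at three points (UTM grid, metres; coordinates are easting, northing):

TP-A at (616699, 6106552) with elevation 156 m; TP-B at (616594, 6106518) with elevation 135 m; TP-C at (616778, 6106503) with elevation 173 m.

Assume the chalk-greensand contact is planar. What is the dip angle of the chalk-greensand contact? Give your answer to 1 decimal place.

Two edge vectors: TP-A→TP-B = (-105, -34, -21), TP-A→TP-C = (79, -49, 17).
Normal n = (TP-A→TP-B) × (TP-A→TP-C) = (-1607, 126, 7831).
So ∂z/∂easting = −n_x/n_z = 0.20521 and ∂z/∂northing = −n_y/n_z = −0.01609.
Gradient magnitude |∇z| = √(a² + b²) = √(0.04211 + 0.00026) = 0.20584.
True dip = arctan(0.20584) = 11.6°, dipping toward W (azimuth ≈ 274°).

11.6°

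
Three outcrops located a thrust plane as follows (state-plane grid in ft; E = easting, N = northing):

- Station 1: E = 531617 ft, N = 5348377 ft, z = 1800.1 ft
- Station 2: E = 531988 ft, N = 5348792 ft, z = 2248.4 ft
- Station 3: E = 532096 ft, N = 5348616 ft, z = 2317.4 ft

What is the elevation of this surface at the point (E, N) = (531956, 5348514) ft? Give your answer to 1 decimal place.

Let the plane be z = a·E + b·N + c.
Station 2−Station 1: 371a + 415b = 448.3;  Station 3−Station 1: 479a + 239b = 517.3.
Solving gives a = 0.976568346, b = 0.207212394.
Then c = 1800.1 − a·531617 − b·5348377 = −1625610.24.
At (531956, 5348514): z = 519491.4 + 1108278.4 − 1625610.24 = 2159.5 ft.

2159.5 ft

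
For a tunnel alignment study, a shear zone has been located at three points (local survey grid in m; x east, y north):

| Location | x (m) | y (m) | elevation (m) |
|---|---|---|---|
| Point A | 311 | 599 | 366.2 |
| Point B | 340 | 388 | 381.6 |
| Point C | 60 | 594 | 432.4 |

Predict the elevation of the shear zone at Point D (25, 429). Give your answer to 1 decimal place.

Two edge vectors: Point A→Point B = (29, -211, 15.4), Point A→Point C = (-251, -5, 66.2).
Normal n = (Point A→Point B) × (Point A→Point C) = (-13891.2, -5785.2, -53106).
So ∂z/∂x = −n_x/n_z = −0.26157 and ∂z/∂y = −n_y/n_z = −0.10894.
Intercept c from Point A: 366.2 + 81.35 + 65.25 = 512.80.
At (25, 429): z = −6.5 − 46.7 + 512.80 = 459.5 m.

459.5 m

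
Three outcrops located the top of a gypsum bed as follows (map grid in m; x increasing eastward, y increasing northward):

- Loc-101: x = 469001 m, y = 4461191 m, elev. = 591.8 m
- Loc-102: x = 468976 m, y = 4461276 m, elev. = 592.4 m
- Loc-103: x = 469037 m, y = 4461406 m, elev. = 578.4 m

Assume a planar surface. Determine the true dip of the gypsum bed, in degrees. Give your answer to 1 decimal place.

Two edge vectors: Loc-101→Loc-102 = (-25, 85, 0.6), Loc-101→Loc-103 = (36, 215, -13.4).
Normal n = (Loc-101→Loc-102) × (Loc-101→Loc-103) = (-1268, -313.4, -8435).
So ∂z/∂x = −n_x/n_z = −0.15033 and ∂z/∂y = −n_y/n_z = −0.03715.
Gradient magnitude |∇z| = √(a² + b²) = √(0.02260 + 0.00138) = 0.15485.
True dip = arctan(0.15485) = 8.8°, dipping toward ENE (azimuth ≈ 076°).

8.8°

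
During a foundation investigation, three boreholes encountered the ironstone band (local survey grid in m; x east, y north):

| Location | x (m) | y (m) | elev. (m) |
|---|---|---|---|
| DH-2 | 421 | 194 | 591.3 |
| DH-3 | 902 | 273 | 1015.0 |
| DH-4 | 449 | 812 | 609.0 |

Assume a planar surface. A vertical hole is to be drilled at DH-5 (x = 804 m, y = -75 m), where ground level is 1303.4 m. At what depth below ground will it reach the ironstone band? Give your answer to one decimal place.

Let the plane be z = a·x + b·y + c.
DH-3−DH-2: 481a + 79b = 423.7;  DH-4−DH-2: 28a + 618b = 17.7.
Solving gives a = 0.88274, b = −0.01135.
Then c = 591.3 − a·421 − b·194 = 221.87.
At (804, -75): z_contact = 709.72 + 0.85 + 221.87 = 932.44 m.
Depth below ground = 1303.4 − 932.44 = 371.0 m.

371.0 m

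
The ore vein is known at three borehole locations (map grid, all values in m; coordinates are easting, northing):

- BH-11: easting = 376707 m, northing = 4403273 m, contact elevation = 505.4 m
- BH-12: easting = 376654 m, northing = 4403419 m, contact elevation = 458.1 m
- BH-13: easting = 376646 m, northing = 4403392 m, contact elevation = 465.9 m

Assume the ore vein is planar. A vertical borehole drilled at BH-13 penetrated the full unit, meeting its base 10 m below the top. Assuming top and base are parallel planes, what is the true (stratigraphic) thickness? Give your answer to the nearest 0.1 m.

Two edge vectors: BH-11→BH-12 = (-53, 146, -47.3), BH-11→BH-13 = (-61, 119, -39.5).
Normal n = (BH-11→BH-12) × (BH-11→BH-13) = (-138.3, 791.8, 2599).
So ∂z/∂easting = −n_x/n_z = 0.05321 and ∂z/∂northing = −n_y/n_z = −0.30466.
|∇z| = √(a²+b²) = 0.30927, so dip δ = arctan(0.30927) = 17.19°.
True thickness = vertical thickness × cos δ = 10 × cos 17.19° = 9.6 m.

9.6 m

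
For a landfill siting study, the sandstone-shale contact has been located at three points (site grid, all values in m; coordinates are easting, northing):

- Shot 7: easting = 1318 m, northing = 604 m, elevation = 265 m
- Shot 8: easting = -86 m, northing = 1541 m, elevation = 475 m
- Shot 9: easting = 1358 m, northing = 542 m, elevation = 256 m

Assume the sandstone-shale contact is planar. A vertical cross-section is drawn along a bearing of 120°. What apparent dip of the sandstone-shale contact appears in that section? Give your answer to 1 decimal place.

7.0°

Let the plane be z = a·easting + b·northing + c.
Shot 8−Shot 7: −1404a + 937b = 210;  Shot 9−Shot 7: 40a − 62b = −9.
Solving gives a = −0.09254, b = 0.08546.
Unit vector along 120° is (sin 120°, cos 120°) = (0.8660, -0.5000).
Slope in that direction = a·(0.8660) + b·(-0.5000) = −0.12287.
Apparent dip = arctan|0.12287| = 7.0° (true dip is 7.2°, so apparent ≤ true as expected).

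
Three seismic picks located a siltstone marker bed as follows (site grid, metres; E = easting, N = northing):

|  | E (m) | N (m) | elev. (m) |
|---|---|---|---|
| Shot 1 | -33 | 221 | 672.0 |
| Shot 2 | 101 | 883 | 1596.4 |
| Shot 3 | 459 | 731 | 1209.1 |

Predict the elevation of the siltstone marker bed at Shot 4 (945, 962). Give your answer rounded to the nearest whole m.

Let the plane be z = a·E + b·N + c.
Shot 2−Shot 1: 134a + 662b = 924.4;  Shot 3−Shot 1: 492a + 510b = 537.1.
Solving gives a = −0.45027, b = 1.48752.
Then c = 672 − a·-33 − b·221 = 328.40.
At (945, 962): z = −425.5 + 1431.0 + 328.40 = 1333.9 m.

1334 m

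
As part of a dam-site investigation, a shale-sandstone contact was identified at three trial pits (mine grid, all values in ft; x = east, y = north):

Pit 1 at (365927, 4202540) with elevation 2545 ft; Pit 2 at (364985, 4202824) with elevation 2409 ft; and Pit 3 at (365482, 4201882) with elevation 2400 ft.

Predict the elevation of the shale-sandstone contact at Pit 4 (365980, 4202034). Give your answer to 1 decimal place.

Let the plane be z = a·x + b·y + c.
Pit 2−Pit 1: −942a + 284b = −136;  Pit 3−Pit 1: −445a − 658b = −145.
Solving gives a = 0.175107476, b = 0.101940993.
Then c = 2545 − a·365927 − b·4202540 = −489942.65.
At (365980, 4202034): z = 64085.8 + 428359.5 − 489942.65 = 2502.7 ft.

2502.7 ft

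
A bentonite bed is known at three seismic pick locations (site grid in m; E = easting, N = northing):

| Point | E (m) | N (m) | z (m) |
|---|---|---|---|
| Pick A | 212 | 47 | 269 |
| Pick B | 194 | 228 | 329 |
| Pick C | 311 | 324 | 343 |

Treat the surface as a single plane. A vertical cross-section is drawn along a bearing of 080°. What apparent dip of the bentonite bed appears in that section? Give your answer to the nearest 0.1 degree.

Let the plane be z = a·E + b·N + c.
Pick B−Pick A: −18a + 181b = 60;  Pick C−Pick A: 99a + 277b = 74.
Solving gives a = −0.14084, b = 0.31749.
Unit vector along 080° is (sin 80°, cos 80°) = (0.9848, 0.1736).
Slope in that direction = a·(0.9848) + b·(0.1736) = −0.08357.
Apparent dip = arctan|0.08357| = 4.8° (true dip is 19.2°, so apparent ≤ true as expected).

4.8°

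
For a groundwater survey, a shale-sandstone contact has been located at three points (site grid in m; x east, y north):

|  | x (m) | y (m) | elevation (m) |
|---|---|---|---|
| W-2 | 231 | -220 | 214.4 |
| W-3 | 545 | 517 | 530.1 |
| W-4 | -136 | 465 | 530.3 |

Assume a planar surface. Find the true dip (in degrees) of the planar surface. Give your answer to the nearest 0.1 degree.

24.0°

Let the plane be z = a·x + b·y + c.
W-3−W-2: 314a + 737b = 315.7;  W-4−W-2: −367a + 685b = 315.9.
Solving gives a = −0.03411, b = 0.44289.
Gradient magnitude |∇z| = √(a² + b²) = √(0.00116 + 0.19615) = 0.44420.
True dip = arctan(0.44420) = 24.0°, dipping toward S (azimuth ≈ 176°).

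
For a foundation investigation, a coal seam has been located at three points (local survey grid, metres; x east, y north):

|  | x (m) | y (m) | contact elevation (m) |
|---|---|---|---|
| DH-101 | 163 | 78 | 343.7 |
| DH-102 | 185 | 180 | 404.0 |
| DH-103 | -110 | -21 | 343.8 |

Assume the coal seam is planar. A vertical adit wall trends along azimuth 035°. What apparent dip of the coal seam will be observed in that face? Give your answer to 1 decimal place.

21.4°

Let the plane be z = a·x + b·y + c.
DH-102−DH-101: 22a + 102b = 60.3;  DH-103−DH-101: −273a − 99b = 0.1.
Solving gives a = −0.23297, b = 0.64143.
Unit vector along 035° is (sin 35°, cos 35°) = (0.5736, 0.8192).
Slope in that direction = a·(0.5736) + b·(0.8192) = 0.39180.
Apparent dip = arctan|0.39180| = 21.4° (true dip is 34.3°, so apparent ≤ true as expected).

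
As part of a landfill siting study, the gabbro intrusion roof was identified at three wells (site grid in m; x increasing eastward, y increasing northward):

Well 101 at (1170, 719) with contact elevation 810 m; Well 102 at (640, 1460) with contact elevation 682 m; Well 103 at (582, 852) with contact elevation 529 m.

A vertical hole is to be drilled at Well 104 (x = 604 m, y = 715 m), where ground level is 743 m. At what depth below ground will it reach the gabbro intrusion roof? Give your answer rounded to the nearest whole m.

Let the plane be z = a·x + b·y + c.
Well 102−Well 101: −530a + 741b = −128;  Well 103−Well 101: −588a + 133b = −281.
Solving gives a = 0.52351, b = 0.20170.
Then c = 810 − a·1170 − b·719 = 52.46.
At (604, 715): z_contact = 316.2 + 144.2 + 52.46 = 512.9 m.
Depth below ground = 743 − 512.9 = 230 m.

230 m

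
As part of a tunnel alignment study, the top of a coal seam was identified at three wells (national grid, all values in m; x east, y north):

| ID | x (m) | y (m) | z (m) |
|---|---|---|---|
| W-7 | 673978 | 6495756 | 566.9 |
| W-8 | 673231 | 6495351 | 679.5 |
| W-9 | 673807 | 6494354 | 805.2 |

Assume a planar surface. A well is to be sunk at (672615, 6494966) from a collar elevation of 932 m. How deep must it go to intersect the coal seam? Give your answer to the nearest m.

Let the plane be z = a·x + b·y + c.
W-8−W-7: −747a − 405b = 112.6;  W-9−W-7: −171a − 1402b = 238.3.
Solving gives a = −0.06273134, b = −0.16232021.
Then c = 566.9 − a·673978 − b·6495756 = 1097238.95.
At (672615, 6494966): z_contact = −42194.0 − 1054264.3 + 1097238.95 = 780.6 m.
Depth below ground = 932 − 780.6 = 151 m.

151 m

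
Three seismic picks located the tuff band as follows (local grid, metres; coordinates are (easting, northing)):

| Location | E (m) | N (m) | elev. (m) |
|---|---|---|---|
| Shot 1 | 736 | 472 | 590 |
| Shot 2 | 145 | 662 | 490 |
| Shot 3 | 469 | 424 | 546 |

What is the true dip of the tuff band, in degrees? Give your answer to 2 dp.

Let the plane be z = a·E + b·N + c.
Shot 2−Shot 1: −591a + 190b = −100;  Shot 3−Shot 1: −267a − 48b = −44.
Solving gives a = 0.16638, b = −0.00880.
Gradient magnitude |∇z| = √(a² + b²) = √(0.02768 + 0.00008) = 0.16661.
True dip = arctan(0.16661) = 9.46°, dipping toward W (azimuth ≈ 273°).

9.46°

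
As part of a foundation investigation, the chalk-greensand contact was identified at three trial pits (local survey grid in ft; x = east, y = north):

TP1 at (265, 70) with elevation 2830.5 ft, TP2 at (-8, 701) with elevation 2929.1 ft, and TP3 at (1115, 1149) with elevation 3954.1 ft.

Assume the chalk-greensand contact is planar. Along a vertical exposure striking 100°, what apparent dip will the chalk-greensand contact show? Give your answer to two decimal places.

Let the plane be z = a·x + b·y + c.
TP2−TP1: −273a + 631b = 98.6;  TP3−TP1: 850a + 1079b = 1123.6.
Solving gives a = 0.72523, b = 0.47003.
Unit vector along 100° is (sin 100°, cos 100°) = (0.9848, -0.1736).
Slope in that direction = a·(0.9848) + b·(-0.1736) = 0.63259.
Apparent dip = arctan|0.63259| = 32.32° (true dip is 40.8°, so apparent ≤ true as expected).

32.32°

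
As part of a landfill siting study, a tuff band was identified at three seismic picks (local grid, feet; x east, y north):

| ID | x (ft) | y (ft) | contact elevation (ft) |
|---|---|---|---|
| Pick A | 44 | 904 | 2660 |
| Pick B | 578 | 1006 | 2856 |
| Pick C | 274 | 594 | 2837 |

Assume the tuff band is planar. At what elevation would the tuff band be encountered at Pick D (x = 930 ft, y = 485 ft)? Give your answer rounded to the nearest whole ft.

Let the plane be z = a·x + b·y + c.
Pick B−Pick A: 534a + 102b = 196;  Pick C−Pick A: 230a − 310b = 177.
Solving gives a = 0.41701, b = −0.26158.
Then c = 2660 − a·44 − b·904 = 2878.12.
At (930, 485): z = 387.8 − 126.9 + 2878.12 = 3139.1 ft.

3139 ft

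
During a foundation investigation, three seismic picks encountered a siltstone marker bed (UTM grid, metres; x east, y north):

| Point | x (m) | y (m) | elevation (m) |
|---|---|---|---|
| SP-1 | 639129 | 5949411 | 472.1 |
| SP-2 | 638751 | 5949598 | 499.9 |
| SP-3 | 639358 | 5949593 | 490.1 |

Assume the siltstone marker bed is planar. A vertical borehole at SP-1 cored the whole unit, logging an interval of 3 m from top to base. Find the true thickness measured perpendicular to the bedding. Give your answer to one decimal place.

3.0 m

Two edge vectors: SP-1→SP-2 = (-378, 187, 27.8), SP-1→SP-3 = (229, 182, 18).
Normal n = (SP-1→SP-2) × (SP-1→SP-3) = (-1693.6, 13170.2, -111619).
So ∂z/∂x = −n_x/n_z = −0.01517 and ∂z/∂y = −n_y/n_z = 0.11799.
|∇z| = √(a²+b²) = 0.11896, so dip δ = arctan(0.11896) = 6.78°.
True thickness = vertical thickness × cos δ = 3 × cos 6.78° = 3.0 m.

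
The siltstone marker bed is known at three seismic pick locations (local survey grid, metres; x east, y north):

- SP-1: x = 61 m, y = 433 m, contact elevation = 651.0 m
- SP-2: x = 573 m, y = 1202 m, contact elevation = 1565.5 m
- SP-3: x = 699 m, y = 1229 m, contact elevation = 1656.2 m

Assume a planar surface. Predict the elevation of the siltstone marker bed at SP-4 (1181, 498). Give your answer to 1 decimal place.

Two edge vectors: SP-1→SP-2 = (512, 769, 914.5), SP-1→SP-3 = (638, 796, 1005.2).
Normal n = (SP-1→SP-2) × (SP-1→SP-3) = (45056.8, 68788.6, -83070).
So ∂z/∂x = −n_x/n_z = 0.542396 and ∂z/∂y = −n_y/n_z = 0.828080.
Intercept c from SP-1: 651 − 33.09 − 358.56 = 259.36.
At (1181, 498): z = 640.6 + 412.4 + 259.36 = 1312.3 m.

1312.3 m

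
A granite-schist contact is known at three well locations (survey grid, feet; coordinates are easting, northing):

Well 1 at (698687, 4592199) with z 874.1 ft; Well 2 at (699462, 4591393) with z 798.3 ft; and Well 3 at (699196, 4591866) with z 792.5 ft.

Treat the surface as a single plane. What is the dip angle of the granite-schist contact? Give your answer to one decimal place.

17.3°

Two edge vectors: Well 1→Well 2 = (775, -806, -75.8), Well 1→Well 3 = (509, -333, -81.6).
Normal n = (Well 1→Well 2) × (Well 1→Well 3) = (40528.2, 24657.8, 152179).
So ∂z/∂easting = −n_x/n_z = −0.26632 and ∂z/∂northing = −n_y/n_z = −0.16203.
Gradient magnitude |∇z| = √(a² + b²) = √(0.07093 + 0.02625) = 0.31174.
True dip = arctan(0.31174) = 17.3°, dipping toward ENE (azimuth ≈ 059°).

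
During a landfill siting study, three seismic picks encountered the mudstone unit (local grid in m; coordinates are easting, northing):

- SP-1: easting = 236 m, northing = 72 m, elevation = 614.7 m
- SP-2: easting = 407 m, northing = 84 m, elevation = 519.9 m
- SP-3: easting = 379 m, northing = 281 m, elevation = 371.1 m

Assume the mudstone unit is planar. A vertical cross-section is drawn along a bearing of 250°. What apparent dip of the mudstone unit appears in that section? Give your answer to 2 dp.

36.83°

Two edge vectors: SP-1→SP-2 = (171, 12, -94.8), SP-1→SP-3 = (143, 209, -243.6).
Normal n = (SP-1→SP-2) × (SP-1→SP-3) = (16890, 28099.2, 34023).
So ∂z/∂easting = −n_x/n_z = −0.49643 and ∂z/∂northing = −n_y/n_z = −0.82589.
Unit vector along 250° is (sin 250°, cos 250°) = (-0.9397, -0.3420).
Slope in that direction = a·(-0.9397) + b·(-0.3420) = 0.74896.
Apparent dip = arctan|0.74896| = 36.83° (true dip is 43.9°, so apparent ≤ true as expected).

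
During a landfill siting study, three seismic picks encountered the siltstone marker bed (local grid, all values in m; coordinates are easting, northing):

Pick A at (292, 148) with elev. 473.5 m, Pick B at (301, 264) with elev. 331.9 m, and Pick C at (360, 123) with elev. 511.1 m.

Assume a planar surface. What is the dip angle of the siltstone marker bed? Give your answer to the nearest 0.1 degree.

51.0°

Two edge vectors: Pick A→Pick B = (9, 116, -141.6), Pick A→Pick C = (68, -25, 37.6).
Normal n = (Pick A→Pick B) × (Pick A→Pick C) = (821.6, -9967.2, -8113).
So ∂z/∂easting = −n_x/n_z = 0.10127 and ∂z/∂northing = −n_y/n_z = −1.22855.
Gradient magnitude |∇z| = √(a² + b²) = √(0.01026 + 1.50933) = 1.23271.
True dip = arctan(1.23271) = 51.0°, dipping toward N (azimuth ≈ 355°).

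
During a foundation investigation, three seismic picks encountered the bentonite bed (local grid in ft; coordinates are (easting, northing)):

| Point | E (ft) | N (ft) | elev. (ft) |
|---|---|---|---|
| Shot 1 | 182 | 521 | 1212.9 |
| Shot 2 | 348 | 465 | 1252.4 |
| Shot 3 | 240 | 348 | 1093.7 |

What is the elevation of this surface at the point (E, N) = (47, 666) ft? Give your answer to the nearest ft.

1267 ft

Let the plane be z = a·E + b·N + c.
Shot 2−Shot 1: 166a − 56b = 39.5;  Shot 3−Shot 1: 58a − 173b = −119.2.
Solving gives a = 0.53038, b = 0.86683.
Then c = 1212.9 − a·182 − b·521 = 664.75.
At (47, 666): z = 24.9 + 577.3 + 664.75 = 1267.0 ft.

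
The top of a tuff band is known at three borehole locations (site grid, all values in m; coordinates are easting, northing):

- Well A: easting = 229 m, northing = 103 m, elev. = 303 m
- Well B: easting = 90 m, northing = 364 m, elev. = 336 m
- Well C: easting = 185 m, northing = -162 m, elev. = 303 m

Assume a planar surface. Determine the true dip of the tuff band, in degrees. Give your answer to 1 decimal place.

Two edge vectors: Well A→Well B = (-139, 261, 33), Well A→Well C = (-44, -265, 0).
Normal n = (Well A→Well B) × (Well A→Well C) = (8745, -1452, 48319).
So ∂z/∂easting = −n_x/n_z = −0.18098 and ∂z/∂northing = −n_y/n_z = 0.03005.
Gradient magnitude |∇z| = √(a² + b²) = √(0.03276 + 0.00090) = 0.18346.
True dip = arctan(0.18346) = 10.4°, dipping toward E (azimuth ≈ 099°).

10.4°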